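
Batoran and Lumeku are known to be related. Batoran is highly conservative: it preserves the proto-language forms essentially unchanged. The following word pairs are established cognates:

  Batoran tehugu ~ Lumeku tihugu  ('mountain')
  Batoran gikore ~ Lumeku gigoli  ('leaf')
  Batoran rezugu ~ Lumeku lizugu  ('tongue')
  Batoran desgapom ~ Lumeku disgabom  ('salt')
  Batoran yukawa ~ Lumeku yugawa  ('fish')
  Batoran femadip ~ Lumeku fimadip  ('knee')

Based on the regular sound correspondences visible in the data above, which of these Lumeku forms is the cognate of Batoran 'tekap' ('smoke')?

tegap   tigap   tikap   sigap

tehugu ~ tihugu, rezugu ~ lizugu — Batoran e corresponds to Lumeku i after a consonant, before a consonant other than r, m, n, p, b, f, v.
yukawa ~ yugawa — Batoran k corresponds to Lumeku g between vowels (before a back vowel).
Applying these to Batoran 'tekap':
  tekap → tikap   (e→i after a consonant, before a consonant other than r, m, n, p, b, f, v)
  tikap → tigap   (k→g between vowels (before a back vowel))
So the Lumeku cognate is 'tigap'.

tigap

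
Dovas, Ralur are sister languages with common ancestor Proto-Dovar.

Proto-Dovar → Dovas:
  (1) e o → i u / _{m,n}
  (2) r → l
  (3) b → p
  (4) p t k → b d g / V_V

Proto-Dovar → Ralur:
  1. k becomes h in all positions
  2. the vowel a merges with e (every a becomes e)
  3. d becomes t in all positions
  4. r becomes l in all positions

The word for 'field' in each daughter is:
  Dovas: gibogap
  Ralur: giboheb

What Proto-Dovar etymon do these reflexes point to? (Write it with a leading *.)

Position 5: Dovas has g, Ralur has h. Taking the neighbouring segments as reconstructed: Dovas g could go back to *k or *g; Ralur h could go back to *k or *h — the one source consistent with every daughter is *k.
Position 6: Dovas has a, Ralur has e. Dovas preserves a here (none of its changes turn any other segment into a), so the proto-segment is *a.
Verify the candidate proto-form against each daughter:
Dovas: *gibokab > gipokap > gibogap  (by unconditioned shift, intervocalic voicing)
Ralur: start from *gibokab.
  rule 1 (unconditioned shift): gibokab → gibohab
  rule 2 (vowel merger): gibohab → giboheb
  rule 3: no change — giboheb
  rule 4: no change — giboheb
  ⇒ Ralur giboheb
No other proto-form is consistent with every reflex, so the reconstruction is *gibokab.

*gibokab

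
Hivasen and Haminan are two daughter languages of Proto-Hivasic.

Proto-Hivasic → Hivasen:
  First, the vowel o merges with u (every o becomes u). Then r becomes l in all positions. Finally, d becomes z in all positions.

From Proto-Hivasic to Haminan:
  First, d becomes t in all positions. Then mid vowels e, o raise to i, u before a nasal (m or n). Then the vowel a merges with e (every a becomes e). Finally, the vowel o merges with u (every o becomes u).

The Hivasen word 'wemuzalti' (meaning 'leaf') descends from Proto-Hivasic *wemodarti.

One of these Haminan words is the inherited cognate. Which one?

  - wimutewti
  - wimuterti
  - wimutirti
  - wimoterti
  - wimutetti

Haminan: start from *wemodarti.
  rule 1 (unconditioned shift): wemodarti → wemotarti
  rule 2 (pre-nasal raising): wemotarti → wimotarti
  rule 3 (vowel merger): wimotarti → wimoterti
  rule 4 (vowel merger): wimoterti → wimuterti
  ⇒ Haminan wimuterti
Among the options, 'wimuterti' alone shows every Haminan change applied in order.

wimuterti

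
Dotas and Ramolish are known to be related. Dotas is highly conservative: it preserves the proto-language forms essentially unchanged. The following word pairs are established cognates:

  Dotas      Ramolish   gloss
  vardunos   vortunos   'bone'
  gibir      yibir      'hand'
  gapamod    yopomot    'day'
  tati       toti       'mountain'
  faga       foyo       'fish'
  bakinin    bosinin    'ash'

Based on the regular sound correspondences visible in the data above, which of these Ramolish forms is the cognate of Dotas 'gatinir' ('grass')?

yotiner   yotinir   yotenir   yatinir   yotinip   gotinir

yotinir

gapamod ~ yopomot — Dotas g corresponds to Ramolish y word-initially before a back vowel.
tati ~ toti, faga ~ foyo — Dotas a corresponds to Ramolish o after a consonant, before a consonant other than r, m, n, p, b, f, v.
Applying these to Dotas 'gatinir':
  gatinir → yatinir   (g→y word-initially before a back vowel)
  yatinir → yotinir   (a→o after a consonant, before a consonant other than r, m, n, p, b, f, v)
So the Ramolish cognate is 'yotinir'.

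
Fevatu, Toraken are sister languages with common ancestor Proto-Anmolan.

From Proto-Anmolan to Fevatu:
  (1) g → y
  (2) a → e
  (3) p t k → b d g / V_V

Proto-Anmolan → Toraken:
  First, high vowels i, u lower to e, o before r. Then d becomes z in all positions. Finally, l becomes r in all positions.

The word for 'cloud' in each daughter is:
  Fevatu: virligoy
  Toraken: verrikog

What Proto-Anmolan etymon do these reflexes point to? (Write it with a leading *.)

Position 2: Fevatu has i, Toraken has e. Fevatu preserves i here (none of its changes turn any other segment into i), so the proto-segment is *i.
Position 8: Fevatu has y, Toraken has g. Toraken preserves g here (none of its changes turn any other segment into g), so the proto-segment is *g.
Position 6: Fevatu has g, Toraken has k. Toraken preserves k here (none of its changes turn any other segment into k), so the proto-segment is *k.
Verify the candidate proto-form against each daughter:
Fevatu: *virlikog > virlikoy > virligoy  (by unconditioned shift, intervocalic voicing)
Toraken: *virlikog
  virlikog → verlikog   [pre-rhotic lowering]
  verlikog (rule 2 does not apply)
  verlikog → verrikog   [unconditioned shift]
  giving Toraken verrikog.
Only *virlikog yields all of Fevatu virligoy, Toraken verrikog.

*virlikog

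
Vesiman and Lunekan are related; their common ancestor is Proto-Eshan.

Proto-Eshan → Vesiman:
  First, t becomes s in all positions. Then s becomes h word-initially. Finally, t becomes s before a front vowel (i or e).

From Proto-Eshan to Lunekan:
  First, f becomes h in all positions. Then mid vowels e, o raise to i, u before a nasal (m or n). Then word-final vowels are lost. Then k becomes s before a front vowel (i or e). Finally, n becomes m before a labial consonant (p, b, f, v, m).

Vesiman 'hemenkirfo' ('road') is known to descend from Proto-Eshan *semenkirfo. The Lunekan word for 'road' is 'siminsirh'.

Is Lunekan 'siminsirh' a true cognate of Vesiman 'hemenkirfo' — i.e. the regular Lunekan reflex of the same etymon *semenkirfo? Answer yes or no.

Derive the expected Lunekan reflex of *semenkirfo:
Lunekan: *semenkirfo > semenkirho > siminkirho > siminkirh > siminsirh  (by unconditioned shift, pre-nasal raising, apocope, palatalisation)
Lunekan 'siminsirh' matches the regular reflex exactly, so the pair is cognate.

yes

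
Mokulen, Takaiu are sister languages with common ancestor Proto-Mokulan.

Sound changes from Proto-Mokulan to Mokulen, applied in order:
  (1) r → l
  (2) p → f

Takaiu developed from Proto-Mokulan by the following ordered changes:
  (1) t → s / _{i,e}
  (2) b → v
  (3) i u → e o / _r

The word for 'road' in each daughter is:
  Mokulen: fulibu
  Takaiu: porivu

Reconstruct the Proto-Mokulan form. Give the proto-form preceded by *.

*puribu

Position 5: Mokulen has b, Takaiu has v. Mokulen preserves b here (none of its changes turn any other segment into b), so the proto-segment is *b.
Position 2: Mokulen has u, Takaiu has o. Mokulen preserves u here (none of its changes turn any other segment into u), so the proto-segment is *u.
Position 1: Mokulen has f, Takaiu has p. Takaiu preserves p here (none of its changes turn any other segment into p), so the proto-segment is *p.
Verify the candidate proto-form against each daughter:
Mokulen: *puribu
  puribu → pulibu   [unconditioned shift]
  pulibu → fulibu   [unconditioned shift]
  giving Mokulen fulibu.
Takaiu: *puribu > purivu > porivu  (by unconditioned shift, pre-rhotic lowering)
Only *puribu yields all of Mokulen fulibu, Takaiu porivu.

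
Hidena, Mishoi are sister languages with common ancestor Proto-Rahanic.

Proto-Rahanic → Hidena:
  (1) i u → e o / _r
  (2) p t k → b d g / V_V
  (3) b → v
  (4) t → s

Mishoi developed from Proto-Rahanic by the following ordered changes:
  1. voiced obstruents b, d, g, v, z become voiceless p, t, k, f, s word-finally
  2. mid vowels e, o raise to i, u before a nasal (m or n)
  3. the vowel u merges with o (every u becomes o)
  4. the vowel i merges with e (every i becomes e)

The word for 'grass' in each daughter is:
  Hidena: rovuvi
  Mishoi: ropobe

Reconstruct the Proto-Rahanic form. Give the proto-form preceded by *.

Position 3: Hidena has v, Mishoi has p. Taking the neighbouring segments as reconstructed: Hidena v could go back to *p or *b or *v; Mishoi p can only go back to *p — the one source consistent with every daughter is *p.
Position 4: Hidena has u, Mishoi has o. Hidena preserves u here (none of its changes turn any other segment into u), so the proto-segment is *u.
This points to *ropubi. Verify forward in each daughter:
Hidena: start from *ropubi.
  rule 1: no change — ropubi
  rule 2 (intervocalic voicing): ropubi → robubi
  rule 3 (unconditioned shift): robubi → rovuvi
  rule 4: no change — rovuvi
  ⇒ Hidena rovuvi
Mishoi: start from *ropubi.
  rule 1: no change — ropubi
  rule 2: no change — ropubi
  rule 3 (vowel merger): ropubi → ropobi
  rule 4 (vowel merger): ropobi → ropobe
  ⇒ Mishoi ropobe
No other proto-form is consistent with every reflex, so the reconstruction is *ropubi.

*ropubi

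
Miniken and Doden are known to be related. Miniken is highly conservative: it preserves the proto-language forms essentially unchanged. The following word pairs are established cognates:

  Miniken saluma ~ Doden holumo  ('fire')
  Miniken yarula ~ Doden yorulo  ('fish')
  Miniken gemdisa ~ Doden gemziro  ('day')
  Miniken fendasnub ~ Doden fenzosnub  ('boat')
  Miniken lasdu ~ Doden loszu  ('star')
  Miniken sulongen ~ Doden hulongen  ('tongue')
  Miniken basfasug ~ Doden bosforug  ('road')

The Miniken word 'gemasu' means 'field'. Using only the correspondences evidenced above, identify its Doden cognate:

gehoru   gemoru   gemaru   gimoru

saluma ~ holumo, fendasnub ~ fenzosnub — Miniken a corresponds to Doden o after a consonant, before a consonant other than r, m, n, p, b, f, v.
basfasug ~ bosforug — Miniken s corresponds to Doden r between vowels (before a back vowel).
Applying these to Miniken 'gemasu':
  gemasu → gemosu   (a→o after a consonant, before a consonant other than r, m, n, p, b, f, v)
  gemosu → gemoru   (s→r between vowels (before a back vowel))
So the Doden cognate is 'gemoru'.

gemoru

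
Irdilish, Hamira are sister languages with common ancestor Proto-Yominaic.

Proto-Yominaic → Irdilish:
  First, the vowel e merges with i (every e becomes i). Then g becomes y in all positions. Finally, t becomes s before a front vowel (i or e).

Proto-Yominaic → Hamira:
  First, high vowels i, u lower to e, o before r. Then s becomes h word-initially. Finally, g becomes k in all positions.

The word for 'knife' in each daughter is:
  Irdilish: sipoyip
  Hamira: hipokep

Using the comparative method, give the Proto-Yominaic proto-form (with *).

Position 1: Irdilish has s, Hamira has h. Taking the neighbouring segments as reconstructed: Irdilish s could go back to *t or *s; Hamira h could go back to *s or *h — the one source consistent with every daughter is *s.
Position 5: Irdilish has y, Hamira has k. Taking the neighbouring segments as reconstructed: Irdilish y could go back to *g or *y; Hamira k could go back to *k or *g — the one source consistent with every daughter is *g.
Position 6: Irdilish has i, Hamira has e. Taking the neighbouring segments as reconstructed: Irdilish i could go back to *e or *i; Hamira e can only go back to *e — the one source consistent with every daughter is *e.
Continuing position by position gives *sipogep; check it forward:
Irdilish: start from *sipogep.
  rule 1 (vowel merger): sipogep → sipogip
  rule 2 (unconditioned shift): sipogip → sipoyip
  rule 3: no change — sipoyip
  ⇒ Irdilish sipoyip
Hamira: *sipogep
  sipogep (rule 1 does not apply)
  sipogep → hipogep   [debuccalisation]
  hipogep → hipokep   [unconditioned shift]
  giving Hamira hipokep.
*sipogep is the unique common source.

*sipogep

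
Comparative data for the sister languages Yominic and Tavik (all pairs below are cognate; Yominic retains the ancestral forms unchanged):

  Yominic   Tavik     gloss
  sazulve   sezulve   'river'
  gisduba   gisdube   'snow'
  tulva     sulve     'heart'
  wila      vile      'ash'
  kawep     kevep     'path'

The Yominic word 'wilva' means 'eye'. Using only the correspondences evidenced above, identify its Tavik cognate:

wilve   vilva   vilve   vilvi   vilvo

vilve

wila ~ vile — Yominic w corresponds to Tavik v word-initially before a front vowel.
gisduba ~ gisdube, tulva ~ sulve — Yominic a corresponds to Tavik e word-finally.
Applying these to Yominic 'wilva':
  wilva → vilva   (w→v word-initially before a front vowel)
  vilva → vilve   (a→e word-finally)
So the Tavik cognate is 'vilve'.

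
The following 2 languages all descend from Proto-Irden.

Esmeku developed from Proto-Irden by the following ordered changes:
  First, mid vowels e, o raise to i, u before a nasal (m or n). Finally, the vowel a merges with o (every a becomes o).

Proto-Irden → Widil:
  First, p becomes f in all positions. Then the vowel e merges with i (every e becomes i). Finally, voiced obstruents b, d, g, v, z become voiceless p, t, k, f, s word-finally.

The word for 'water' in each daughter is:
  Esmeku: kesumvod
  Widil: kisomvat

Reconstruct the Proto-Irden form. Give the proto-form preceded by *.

*kesomvad

Position 7: Esmeku has o, Widil has a. Widil preserves a here (none of its changes turn any other segment into a), so the proto-segment is *a.
Position 2: Esmeku has e, Widil has i. Esmeku preserves e here (none of its changes turn any other segment into e), so the proto-segment is *e.
Position 4: Esmeku has u, Widil has o. Widil preserves o here (none of its changes turn any other segment into o), so the proto-segment is *o.
Verify the candidate proto-form against each daughter:
Esmeku: start from *kesomvad.
  rule 1 (pre-nasal raising): kesomvad → kesumvad
  rule 2 (vowel merger): kesumvad → kesumvod
  ⇒ Esmeku kesumvod
Widil: *kesomvad > kisomvad > kisomvat  (by vowel merger, final devoicing)
Only *kesomvad yields all of Esmeku kesumvod, Widil kisomvat.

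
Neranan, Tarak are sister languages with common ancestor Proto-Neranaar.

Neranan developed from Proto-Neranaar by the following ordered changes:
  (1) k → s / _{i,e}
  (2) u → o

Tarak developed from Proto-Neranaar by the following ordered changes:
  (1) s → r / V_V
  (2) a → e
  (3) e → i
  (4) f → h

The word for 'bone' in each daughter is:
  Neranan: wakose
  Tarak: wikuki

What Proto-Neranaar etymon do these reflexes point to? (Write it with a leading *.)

*wakuke

Position 2: Neranan has a, Tarak has i. Neranan preserves a here (none of its changes turn any other segment into a), so the proto-segment is *a.
Position 4: Neranan has o, Tarak has u. Tarak preserves u here (none of its changes turn any other segment into u), so the proto-segment is *u.
Continuing position by position gives *wakuke; check it forward:
Neranan: *wakuke
  wakuke → wakuse   [palatalisation]
  wakuse → wakose   [vowel merger]
  giving Neranan wakose.
Tarak: *wakuke
  wakuke (rule 1 does not apply)
  wakuke → wekuke   [vowel merger]
  wekuke → wikuki   [vowel merger]
  wikuki (rule 4 does not apply)
  giving Tarak wikuki.
Only *wakuke yields all of Neranan wakose, Tarak wikuki.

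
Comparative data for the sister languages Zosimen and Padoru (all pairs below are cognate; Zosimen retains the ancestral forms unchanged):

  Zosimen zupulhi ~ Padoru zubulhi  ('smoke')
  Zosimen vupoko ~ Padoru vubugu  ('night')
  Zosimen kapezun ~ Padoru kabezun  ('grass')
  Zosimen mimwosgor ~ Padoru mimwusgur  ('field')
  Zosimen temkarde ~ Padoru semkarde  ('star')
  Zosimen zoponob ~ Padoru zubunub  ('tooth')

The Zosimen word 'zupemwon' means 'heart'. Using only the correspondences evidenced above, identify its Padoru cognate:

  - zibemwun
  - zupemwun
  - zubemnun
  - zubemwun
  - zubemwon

kapezun ~ kabezun — Zosimen p corresponds to Padoru b between vowels (before a front vowel).
zoponob ~ zubunub — Zosimen o corresponds to Padoru u after a consonant, before a nasal.
Applying these to Zosimen 'zupemwon':
  zupemwon → zubemwon   (p→b between vowels (before a front vowel))
  zubemwon → zubemwun   (o→u after a consonant, before a nasal)
So the Padoru cognate is 'zubemwun'.

zubemwun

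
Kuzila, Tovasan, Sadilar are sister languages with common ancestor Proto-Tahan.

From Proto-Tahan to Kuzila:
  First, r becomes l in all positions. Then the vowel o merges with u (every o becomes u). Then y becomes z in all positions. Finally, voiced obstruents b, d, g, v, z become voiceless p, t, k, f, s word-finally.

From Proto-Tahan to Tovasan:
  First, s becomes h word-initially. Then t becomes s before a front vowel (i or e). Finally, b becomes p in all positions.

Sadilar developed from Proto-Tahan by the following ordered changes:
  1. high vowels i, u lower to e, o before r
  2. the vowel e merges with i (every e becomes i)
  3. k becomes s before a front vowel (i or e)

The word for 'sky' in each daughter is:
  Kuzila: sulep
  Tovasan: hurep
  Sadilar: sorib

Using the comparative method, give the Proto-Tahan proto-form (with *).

Position 1: Kuzila has s, Tovasan has h, Sadilar has s. Taking the neighbouring segments as reconstructed: Kuzila s can only go back to *s; Tovasan h could go back to *s or *h; Sadilar s can only go back to *s — the one source consistent with every daughter is *s.
Position 4: Kuzila has e, Tovasan has e, Sadilar has i. Kuzila preserves e here (none of its changes turn any other segment into e), so the proto-segment is *e.
Position 5: Kuzila has p, Tovasan has p, Sadilar has b. Sadilar preserves b here (none of its changes turn any other segment into b), so the proto-segment is *b.
Continuing position by position gives *sureb; check it forward:
Kuzila: start from *sureb.
  rule 1 (unconditioned shift): sureb → suleb
  rule 2: no change — suleb
  rule 3: no change — suleb
  rule 4 (final devoicing): suleb → sulep
  ⇒ Kuzila sulep
Tovasan: *sureb
  sureb → hureb   [debuccalisation]
  hureb (rule 2 does not apply)
  hureb → hurep   [unconditioned shift]
  giving Tovasan hurep.
Sadilar: *sureb
  sureb → soreb   [pre-rhotic lowering]
  soreb → sorib   [vowel merger]
  sorib (rule 3 does not apply)
  giving Sadilar sorib.
*sureb is the unique common source.

*sureb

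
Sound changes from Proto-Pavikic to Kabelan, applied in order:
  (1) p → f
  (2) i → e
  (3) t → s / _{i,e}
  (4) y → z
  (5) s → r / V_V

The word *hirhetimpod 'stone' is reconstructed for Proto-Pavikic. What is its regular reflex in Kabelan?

herheremfod

Kabelan: *hirhetimpod
  hirhetimpod → hirhetimfod   [unconditioned shift]
  hirhetimfod → herhetemfod   [vowel merger]
  herhetemfod → herhesemfod   [palatalisation]
  herhesemfod (rule 4 does not apply)
  herhesemfod → herheremfod   [rhotacism]
  giving Kabelan herheremfod.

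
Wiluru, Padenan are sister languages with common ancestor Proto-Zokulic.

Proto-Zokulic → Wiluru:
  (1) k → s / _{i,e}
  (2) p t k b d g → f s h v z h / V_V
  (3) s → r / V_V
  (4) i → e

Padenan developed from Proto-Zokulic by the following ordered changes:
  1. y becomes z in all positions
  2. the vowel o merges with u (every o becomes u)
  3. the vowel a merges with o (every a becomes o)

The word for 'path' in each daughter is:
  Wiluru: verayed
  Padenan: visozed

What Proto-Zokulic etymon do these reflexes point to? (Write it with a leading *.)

*visayed

Position 4: Wiluru has a, Padenan has o. Wiluru preserves a here (none of its changes turn any other segment into a), so the proto-segment is *a.
Position 5: Wiluru has y, Padenan has z. Wiluru preserves y here (none of its changes turn any other segment into y), so the proto-segment is *y.
Position 3: Wiluru has r, Padenan has s. Padenan preserves s here (none of its changes turn any other segment into s), so the proto-segment is *s.
This points to *visayed. Verify forward in each daughter:
Wiluru: *visayed
  visayed (rule 1 does not apply)
  visayed (rule 2 does not apply)
  visayed → virayed   [rhotacism]
  virayed → verayed   [vowel merger]
  giving Wiluru verayed.
Padenan: start from *visayed.
  rule 1 (unconditioned shift): visayed → visazed
  rule 2: no change — visazed
  rule 3 (vowel merger): visazed → visozed
  ⇒ Padenan visozed
No other proto-form is consistent with every reflex, so the reconstruction is *visayed.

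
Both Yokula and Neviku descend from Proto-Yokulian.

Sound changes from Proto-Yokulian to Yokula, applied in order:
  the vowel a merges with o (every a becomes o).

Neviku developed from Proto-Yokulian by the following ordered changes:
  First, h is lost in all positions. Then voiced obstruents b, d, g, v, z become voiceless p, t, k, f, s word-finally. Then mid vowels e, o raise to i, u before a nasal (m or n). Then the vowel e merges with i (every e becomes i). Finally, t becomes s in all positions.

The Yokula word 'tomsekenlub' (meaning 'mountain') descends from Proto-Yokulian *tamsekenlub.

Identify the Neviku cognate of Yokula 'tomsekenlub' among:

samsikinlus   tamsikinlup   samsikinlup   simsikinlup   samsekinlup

Neviku: start from *tamsekenlub.
  rule 1: no change — tamsekenlub
  rule 2 (final devoicing): tamsekenlub → tamsekenlup
  rule 3 (pre-nasal raising): tamsekenlup → tamsekinlup
  rule 4 (vowel merger): tamsekinlup → tamsikinlup
  rule 5 (unconditioned shift): tamsikinlup → samsikinlup
  ⇒ Neviku samsikinlup
Only 'samsikinlup' matches the regular Neviku development of *tamsekenlub.

samsikinlup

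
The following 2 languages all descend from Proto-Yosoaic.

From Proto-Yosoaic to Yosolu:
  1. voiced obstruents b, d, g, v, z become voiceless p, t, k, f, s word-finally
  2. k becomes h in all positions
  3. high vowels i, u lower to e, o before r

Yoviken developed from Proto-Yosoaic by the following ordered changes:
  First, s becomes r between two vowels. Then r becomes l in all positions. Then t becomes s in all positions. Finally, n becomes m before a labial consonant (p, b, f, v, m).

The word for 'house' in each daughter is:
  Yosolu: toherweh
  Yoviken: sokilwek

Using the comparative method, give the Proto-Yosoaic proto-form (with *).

Position 1: Yosolu has t, Yoviken has s. Taking the neighbouring segments as reconstructed: Yosolu t can only go back to *t; Yoviken s could go back to *t or *s — the one source consistent with every daughter is *t.
Position 3: Yosolu has h, Yoviken has k. Yoviken preserves k here (none of its changes turn any other segment into k), so the proto-segment is *k.
Position 8: Yosolu has h, Yoviken has k. Yoviken preserves k here (none of its changes turn any other segment into k), so the proto-segment is *k.
Verify the candidate proto-form against each daughter:
Yosolu: start from *tokirwek.
  rule 1: no change — tokirwek
  rule 2 (unconditioned shift): tokirwek → tohirweh
  rule 3 (pre-rhotic lowering): tohirweh → toherweh
  ⇒ Yosolu toherweh
Yoviken: *tokirwek
  tokirwek (rule 1 does not apply)
  tokirwek → tokilwek   [unconditioned shift]
  tokilwek → sokilwek   [unconditioned shift]
  sokilwek (rule 4 does not apply)
  giving Yoviken sokilwek.
*tokirwek is the unique common source.

*tokirwek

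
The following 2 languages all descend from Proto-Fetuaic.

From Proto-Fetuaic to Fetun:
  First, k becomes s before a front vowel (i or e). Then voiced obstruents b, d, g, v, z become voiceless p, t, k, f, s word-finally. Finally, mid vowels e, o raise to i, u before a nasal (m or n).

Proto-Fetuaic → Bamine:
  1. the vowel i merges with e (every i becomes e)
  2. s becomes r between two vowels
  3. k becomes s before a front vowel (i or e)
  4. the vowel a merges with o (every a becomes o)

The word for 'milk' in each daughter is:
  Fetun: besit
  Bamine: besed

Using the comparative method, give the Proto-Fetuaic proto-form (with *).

Position 3: Fetun has s, Bamine has s. Taking the neighbouring segments as reconstructed: Fetun s could go back to *k or *s; Bamine s can only go back to *k — the one source consistent with every daughter is *k.
Position 5: Fetun has t, Bamine has d. Bamine preserves d here (none of its changes turn any other segment into d), so the proto-segment is *d.
Continuing position by position gives *bekid; check it forward:
Fetun: start from *bekid.
  rule 1 (palatalisation): bekid → besid
  rule 2 (final devoicing): besid → besit
  rule 3: no change — besit
  ⇒ Fetun besit
Bamine: *bekid > beked > besed  (by vowel merger, palatalisation)
Only *bekid yields all of Fetun besit, Bamine besed.

*bekid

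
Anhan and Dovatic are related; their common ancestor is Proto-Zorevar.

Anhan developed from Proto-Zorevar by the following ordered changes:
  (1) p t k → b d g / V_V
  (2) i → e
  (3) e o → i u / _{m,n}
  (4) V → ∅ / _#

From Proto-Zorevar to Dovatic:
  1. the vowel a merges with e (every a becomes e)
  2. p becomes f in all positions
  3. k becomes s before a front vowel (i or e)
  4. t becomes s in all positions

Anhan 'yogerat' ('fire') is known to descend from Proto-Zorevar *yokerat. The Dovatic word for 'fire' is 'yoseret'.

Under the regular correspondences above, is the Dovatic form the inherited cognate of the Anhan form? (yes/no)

Derive the expected Dovatic reflex of *yokerat:
Dovatic: start from *yokerat.
  rule 1 (vowel merger): yokerat → yokeret
  rule 2: no change — yokeret
  rule 3 (palatalisation): yokeret → yoseret
  rule 4 (unconditioned shift): yoseret → yoseres
  ⇒ Dovatic yoseres
The regular Dovatic reflex would be 'yoseres', but the attested form is 'yoseret'. The correspondence is irregular, so they are not cognates (the Dovatic form has a different source).

no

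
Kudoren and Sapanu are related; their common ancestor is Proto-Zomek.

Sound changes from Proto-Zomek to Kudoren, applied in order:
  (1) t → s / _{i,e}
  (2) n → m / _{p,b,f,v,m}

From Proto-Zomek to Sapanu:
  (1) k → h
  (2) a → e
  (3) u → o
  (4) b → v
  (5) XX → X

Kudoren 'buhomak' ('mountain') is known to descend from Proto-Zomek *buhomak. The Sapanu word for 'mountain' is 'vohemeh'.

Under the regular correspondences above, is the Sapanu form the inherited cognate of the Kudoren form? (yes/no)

no

Derive the expected Sapanu reflex of *buhomak:
Sapanu: start from *buhomak.
  rule 1 (unconditioned shift): buhomak → buhomah
  rule 2 (vowel merger): buhomah → buhomeh
  rule 3 (vowel merger): buhomeh → bohomeh
  rule 4 (unconditioned shift): bohomeh → vohomeh
  rule 5: no change — vohomeh
  ⇒ Sapanu vohomeh
The regular Sapanu reflex would be 'vohomeh', but the attested form is 'vohemeh'. The correspondence is irregular, so they are not cognates (the Sapanu form has a different source).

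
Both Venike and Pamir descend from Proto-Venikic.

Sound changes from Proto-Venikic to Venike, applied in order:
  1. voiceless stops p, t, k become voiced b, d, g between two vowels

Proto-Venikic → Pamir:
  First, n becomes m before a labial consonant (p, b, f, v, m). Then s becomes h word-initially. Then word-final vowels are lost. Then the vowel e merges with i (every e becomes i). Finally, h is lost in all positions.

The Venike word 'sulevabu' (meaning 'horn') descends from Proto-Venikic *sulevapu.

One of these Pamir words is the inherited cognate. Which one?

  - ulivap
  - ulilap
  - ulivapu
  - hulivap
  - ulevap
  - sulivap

ulivap

Pamir: *sulevapu > hulevapu > hulevap > hulivap > ulivap  (by debuccalisation, apocope, vowel merger, h-loss)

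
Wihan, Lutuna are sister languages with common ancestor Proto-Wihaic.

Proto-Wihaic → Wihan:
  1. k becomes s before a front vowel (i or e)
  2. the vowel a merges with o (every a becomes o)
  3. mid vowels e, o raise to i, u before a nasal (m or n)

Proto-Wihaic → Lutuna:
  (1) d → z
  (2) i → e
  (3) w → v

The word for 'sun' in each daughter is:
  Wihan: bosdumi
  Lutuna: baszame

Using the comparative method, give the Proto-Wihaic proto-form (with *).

*basdami

Position 7: Wihan has i, Lutuna has e. Taking the neighbouring segments as reconstructed: Wihan i can only go back to *i; Lutuna e could go back to *e or *i — the one source consistent with every daughter is *i.
Position 4: Wihan has d, Lutuna has z. Wihan preserves d here (none of its changes turn any other segment into d), so the proto-segment is *d.
Position 2: Wihan has o, Lutuna has a. Lutuna preserves a here (none of its changes turn any other segment into a), so the proto-segment is *a.
This points to *basdami. Verify forward in each daughter:
Wihan: *basdami > bosdomi > bosdumi  (by vowel merger, pre-nasal raising)
Lutuna: *basdami
  basdami → baszami   [unconditioned shift]
  baszami → baszame   [vowel merger]
  baszame (rule 3 does not apply)
  giving Lutuna baszame.
*basdami is the unique common source.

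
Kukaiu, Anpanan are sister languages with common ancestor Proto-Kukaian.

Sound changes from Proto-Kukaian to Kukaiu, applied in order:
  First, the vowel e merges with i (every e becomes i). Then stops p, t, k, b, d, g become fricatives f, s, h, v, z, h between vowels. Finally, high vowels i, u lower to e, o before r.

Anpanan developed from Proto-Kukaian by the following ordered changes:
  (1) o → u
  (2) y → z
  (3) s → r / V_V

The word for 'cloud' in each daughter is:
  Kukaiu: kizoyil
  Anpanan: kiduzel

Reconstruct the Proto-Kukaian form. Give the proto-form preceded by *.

*kidoyel

Position 3: Kukaiu has z, Anpanan has d. Anpanan preserves d here (none of its changes turn any other segment into d), so the proto-segment is *d.
Position 5: Kukaiu has y, Anpanan has z. Kukaiu preserves y here (none of its changes turn any other segment into y), so the proto-segment is *y.
Position 4: Kukaiu has o, Anpanan has u. Taking the neighbouring segments as reconstructed: Kukaiu o can only go back to *o; Anpanan u could go back to *o or *u — the one source consistent with every daughter is *o.
Continuing position by position gives *kidoyel; check it forward:
Kukaiu: *kidoyel > kidoyil > kizoyil  (by vowel merger, intervocalic lenition)
Anpanan: start from *kidoyel.
  rule 1 (vowel merger): kidoyel → kiduyel
  rule 2 (unconditioned shift): kiduyel → kiduzel
  rule 3: no change — kiduzel
  ⇒ Anpanan kiduzel
*kidoyel is the unique common source.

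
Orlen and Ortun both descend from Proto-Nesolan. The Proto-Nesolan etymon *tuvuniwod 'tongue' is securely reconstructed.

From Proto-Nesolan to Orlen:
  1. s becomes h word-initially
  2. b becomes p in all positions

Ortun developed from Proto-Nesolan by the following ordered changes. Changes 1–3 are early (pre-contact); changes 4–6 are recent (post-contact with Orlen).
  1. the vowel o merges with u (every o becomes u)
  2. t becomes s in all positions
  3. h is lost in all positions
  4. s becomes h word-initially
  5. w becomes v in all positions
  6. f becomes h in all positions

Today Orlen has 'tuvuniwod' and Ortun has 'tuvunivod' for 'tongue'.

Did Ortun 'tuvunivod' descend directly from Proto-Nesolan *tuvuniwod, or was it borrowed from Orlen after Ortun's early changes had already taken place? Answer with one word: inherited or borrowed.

If inherited, *tuvuniwod would pass through all of Ortun's changes:
Ortun: *tuvuniwod > tuvuniwud > suvuniwud > huvuniwud > huvunivud  (by vowel merger, unconditioned shift, debuccalisation, unconditioned shift)
If borrowed from Orlen 'tuvuniwod' after the early changes, it would undergo only the recent ones:
  rule 4 (debuccalisation): no change (tuvuniwod)
  rule 5 (unconditioned shift): tuvuniwod → tuvunivod
  rule 6 (unconditioned shift): no change (tuvunivod)
  ⇒ as a loan: tuvunivod
Ortun 'tuvunivod' matches the loan outcome 'tuvunivod', not the inherited 'huvunivud' — it skipped the early Ortun changes, so it was borrowed from Orlen.

borrowed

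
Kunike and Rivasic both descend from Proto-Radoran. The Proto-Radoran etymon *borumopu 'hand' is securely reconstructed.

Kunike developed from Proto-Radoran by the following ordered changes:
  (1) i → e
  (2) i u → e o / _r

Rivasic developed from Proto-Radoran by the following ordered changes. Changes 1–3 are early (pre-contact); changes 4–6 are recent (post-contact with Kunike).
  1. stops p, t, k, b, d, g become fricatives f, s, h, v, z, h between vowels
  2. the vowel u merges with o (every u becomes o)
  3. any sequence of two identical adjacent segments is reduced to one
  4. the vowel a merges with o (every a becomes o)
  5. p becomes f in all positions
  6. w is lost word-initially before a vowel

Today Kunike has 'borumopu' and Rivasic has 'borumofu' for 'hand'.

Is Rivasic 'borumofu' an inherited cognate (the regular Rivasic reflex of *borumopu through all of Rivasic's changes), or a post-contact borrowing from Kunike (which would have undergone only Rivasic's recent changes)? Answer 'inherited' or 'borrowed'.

borrowed

If inherited, *borumopu would pass through all of Rivasic's changes:
Rivasic: *borumopu > borumofu > boromofo  (by intervocalic lenition, vowel merger)
If borrowed from Kunike 'borumopu' after the early changes, it would undergo only the recent ones:
  rule 4 (vowel merger): no change (borumopu)
  rule 5 (unconditioned shift): borumopu → borumofu
  rule 6 (glide loss): no change (borumofu)
  ⇒ as a loan: borumofu
Rivasic 'borumofu' matches the loan outcome 'borumofu', not the inherited 'boromofo' — it skipped the early Rivasic changes, so it was borrowed from Kunike.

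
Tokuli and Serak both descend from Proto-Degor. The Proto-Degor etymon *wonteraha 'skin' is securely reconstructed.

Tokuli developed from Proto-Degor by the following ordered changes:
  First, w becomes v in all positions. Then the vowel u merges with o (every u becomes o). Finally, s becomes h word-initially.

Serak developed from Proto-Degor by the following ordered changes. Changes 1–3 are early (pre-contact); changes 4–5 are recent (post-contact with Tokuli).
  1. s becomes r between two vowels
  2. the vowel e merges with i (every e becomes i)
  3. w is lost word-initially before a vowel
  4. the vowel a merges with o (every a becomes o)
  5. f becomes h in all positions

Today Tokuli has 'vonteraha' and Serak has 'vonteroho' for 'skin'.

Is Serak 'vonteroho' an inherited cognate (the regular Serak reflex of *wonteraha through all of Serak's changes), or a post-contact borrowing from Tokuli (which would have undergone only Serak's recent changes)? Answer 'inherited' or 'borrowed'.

borrowed

If inherited, *wonteraha would pass through all of Serak's changes:
Serak: *wonteraha > wontiraha > ontiraha > ontiroho  (by vowel merger, glide loss, vowel merger)
If borrowed from Tokuli 'vonteraha' after the early changes, it would undergo only the recent ones:
  rule 4 (vowel merger): vonteraha → vonteroho
  rule 5 (unconditioned shift): no change (vonteroho)
  ⇒ as a loan: vonteroho
Serak 'vonteroho' matches the loan outcome 'vonteroho', not the inherited 'ontiroho' — it skipped the early Serak changes, so it was borrowed from Tokuli.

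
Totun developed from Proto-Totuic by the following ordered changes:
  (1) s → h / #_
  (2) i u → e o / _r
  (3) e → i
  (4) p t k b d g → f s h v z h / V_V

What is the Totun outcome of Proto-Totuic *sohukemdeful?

Totun: start from *sohukemdeful.
  rule 1 (debuccalisation): sohukemdeful → hohukemdeful
  rule 2: no change — hohukemdeful
  rule 3 (vowel merger): hohukemdeful → hohukimdiful
  rule 4 (intervocalic lenition): hohukimdiful → hohuhimdiful
  ⇒ Totun hohuhimdiful

hohuhimdiful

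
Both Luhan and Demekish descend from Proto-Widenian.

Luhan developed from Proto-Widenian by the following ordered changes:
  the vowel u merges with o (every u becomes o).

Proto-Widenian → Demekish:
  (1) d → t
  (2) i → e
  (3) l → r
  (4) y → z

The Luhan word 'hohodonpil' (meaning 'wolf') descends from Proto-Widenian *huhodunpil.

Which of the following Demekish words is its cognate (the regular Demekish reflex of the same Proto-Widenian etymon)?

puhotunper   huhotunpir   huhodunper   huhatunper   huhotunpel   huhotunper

huhotunper

Demekish: *huhodunpil
  huhodunpil → huhotunpil   [unconditioned shift]
  huhotunpil → huhotunpel   [vowel merger]
  huhotunpel → huhotunper   [unconditioned shift]
  huhotunper (rule 4 does not apply)
  giving Demekish huhotunper.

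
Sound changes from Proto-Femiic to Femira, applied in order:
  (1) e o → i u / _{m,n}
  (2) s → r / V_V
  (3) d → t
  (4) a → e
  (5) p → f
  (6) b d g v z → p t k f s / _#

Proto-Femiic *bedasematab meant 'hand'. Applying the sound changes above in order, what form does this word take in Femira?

beterimetep

Femira: *bedasematab
  bedasematab → bedasimatab   [pre-nasal raising]
  bedasimatab → bedarimatab   [rhotacism]
  bedarimatab → betarimatab   [unconditioned shift]
  betarimatab → beterimeteb   [vowel merger]
  beterimeteb (rule 5 does not apply)
  beterimeteb → beterimetep   [final devoicing]
  giving Femira beterimetep.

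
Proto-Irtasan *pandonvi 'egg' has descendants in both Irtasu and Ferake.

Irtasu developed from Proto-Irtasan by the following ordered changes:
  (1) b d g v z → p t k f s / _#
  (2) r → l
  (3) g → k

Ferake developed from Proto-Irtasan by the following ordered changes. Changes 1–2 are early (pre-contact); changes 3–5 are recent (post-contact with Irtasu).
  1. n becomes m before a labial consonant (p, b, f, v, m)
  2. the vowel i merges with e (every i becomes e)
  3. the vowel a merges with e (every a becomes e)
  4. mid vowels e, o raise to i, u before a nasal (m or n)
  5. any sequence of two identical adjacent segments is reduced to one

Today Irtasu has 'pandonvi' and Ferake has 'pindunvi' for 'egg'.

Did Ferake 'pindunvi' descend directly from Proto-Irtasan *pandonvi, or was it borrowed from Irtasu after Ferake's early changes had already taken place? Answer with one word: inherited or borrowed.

If inherited, *pandonvi would pass through all of Ferake's changes:
Ferake: *pandonvi > pandomvi > pandomve > pendomve > pindumve  (by nasal place assimilation, vowel merger, vowel merger, pre-nasal raising)
If borrowed from Irtasu 'pandonvi' after the early changes, it would undergo only the recent ones:
  rule 3 (vowel merger): pandonvi → pendonvi
  rule 4 (pre-nasal raising): pendonvi → pindunvi
  rule 5 (degemination): no change (pindunvi)
  ⇒ as a loan: pindunvi
Ferake 'pindunvi' matches the loan outcome 'pindunvi', not the inherited 'pindumve' — it skipped the early Ferake changes, so it was borrowed from Irtasu.

borrowed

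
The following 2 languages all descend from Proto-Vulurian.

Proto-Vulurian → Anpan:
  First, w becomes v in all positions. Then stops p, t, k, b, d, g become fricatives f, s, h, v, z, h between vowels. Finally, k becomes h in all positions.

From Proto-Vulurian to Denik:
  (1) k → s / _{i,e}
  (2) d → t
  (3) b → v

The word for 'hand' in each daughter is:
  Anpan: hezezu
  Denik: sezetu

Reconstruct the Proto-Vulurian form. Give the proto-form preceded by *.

*kezedu

Position 1: Anpan has h, Denik has s. Taking the neighbouring segments as reconstructed: Anpan h could go back to *k or *h; Denik s could go back to *k or *s — the one source consistent with every daughter is *k.
Position 5: Anpan has z, Denik has t. Taking the neighbouring segments as reconstructed: Anpan z could go back to *d or *z; Denik t could go back to *t or *d — the one source consistent with every daughter is *d.
Verify the candidate proto-form against each daughter:
Anpan: start from *kezedu.
  rule 1: no change — kezedu
  rule 2 (intervocalic lenition): kezedu → kezezu
  rule 3 (unconditioned shift): kezezu → hezezu
  ⇒ Anpan hezezu
Denik: *kezedu
  kezedu → sezedu   [palatalisation]
  sezedu → sezetu   [unconditioned shift]
  sezetu (rule 3 does not apply)
  giving Denik sezetu.
No other proto-form is consistent with every reflex, so the reconstruction is *kezedu.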